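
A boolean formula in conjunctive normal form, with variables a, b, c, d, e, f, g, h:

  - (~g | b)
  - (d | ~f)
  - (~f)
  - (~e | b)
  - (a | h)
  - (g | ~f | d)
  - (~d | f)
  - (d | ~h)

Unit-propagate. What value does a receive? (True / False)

(~f) is a unit clause: f = False.
In (f | ~d), f is now false; ~d must hold, so d = False.
(~h | d) with d = False leaves only ~h, so h = False.
(a | h) with h = False leaves only a, so a = True.

True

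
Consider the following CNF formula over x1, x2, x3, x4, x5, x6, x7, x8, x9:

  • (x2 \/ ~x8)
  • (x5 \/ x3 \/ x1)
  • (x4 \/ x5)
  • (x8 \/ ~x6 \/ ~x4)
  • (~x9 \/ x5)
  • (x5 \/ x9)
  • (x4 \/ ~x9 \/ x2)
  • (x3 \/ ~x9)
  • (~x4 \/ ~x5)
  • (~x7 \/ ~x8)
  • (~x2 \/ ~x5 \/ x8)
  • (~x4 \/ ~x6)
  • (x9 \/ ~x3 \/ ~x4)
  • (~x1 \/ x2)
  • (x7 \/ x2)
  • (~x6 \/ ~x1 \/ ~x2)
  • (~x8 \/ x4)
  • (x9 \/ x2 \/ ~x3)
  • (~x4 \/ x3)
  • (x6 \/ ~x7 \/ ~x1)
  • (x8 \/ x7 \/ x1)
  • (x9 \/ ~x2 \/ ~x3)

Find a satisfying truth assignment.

Try x1 = False.
The remaining clauses are satisfied by x2 = False, x3 = False, x4 = False, x5 = True, x6 = False, x7 = True, x8 = False, x9 = False.

x1=False, x2=False, x3=False, x4=False, x5=True, x6=False, x7=True, x8=False, x9=False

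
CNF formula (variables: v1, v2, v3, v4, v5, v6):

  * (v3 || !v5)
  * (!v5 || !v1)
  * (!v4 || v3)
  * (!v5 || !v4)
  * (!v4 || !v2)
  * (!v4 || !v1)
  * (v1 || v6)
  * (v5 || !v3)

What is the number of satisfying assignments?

8

Satisfying assignments:
  v1=F v2=F v3=F v4=F v5=F v6=T
  v1=F v2=F v3=T v4=F v5=T v6=T
  v1=F v2=T v3=F v4=F v5=F v6=T
  v1=F v2=T v3=T v4=F v5=T v6=T
  v1=T v2=F v3=F v4=F v5=F v6=F
  v1=T v2=F v3=F v4=F v5=F v6=T
  v1=T v2=T v3=F v4=F v5=F v6=F
  v1=T v2=T v3=F v4=F v5=F v6=T
That's 8 in total.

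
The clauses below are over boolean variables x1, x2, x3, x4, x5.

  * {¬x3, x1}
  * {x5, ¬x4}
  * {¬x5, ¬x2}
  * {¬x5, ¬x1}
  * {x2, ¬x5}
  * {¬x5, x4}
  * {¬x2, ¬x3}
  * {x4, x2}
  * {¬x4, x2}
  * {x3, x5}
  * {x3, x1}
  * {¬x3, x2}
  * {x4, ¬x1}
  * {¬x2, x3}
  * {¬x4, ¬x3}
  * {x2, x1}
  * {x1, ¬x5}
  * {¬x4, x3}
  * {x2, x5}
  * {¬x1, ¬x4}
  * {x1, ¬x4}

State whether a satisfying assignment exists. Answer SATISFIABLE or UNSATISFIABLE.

x2 = True:
  propagation gives x5=False, x4=False, x3=False; an empty clause results — contradiction.
x2 = False:
  propagation gives x5=False; an empty clause results — contradiction.
Every branch closes, so no satisfying assignment exists.

UNSATISFIABLE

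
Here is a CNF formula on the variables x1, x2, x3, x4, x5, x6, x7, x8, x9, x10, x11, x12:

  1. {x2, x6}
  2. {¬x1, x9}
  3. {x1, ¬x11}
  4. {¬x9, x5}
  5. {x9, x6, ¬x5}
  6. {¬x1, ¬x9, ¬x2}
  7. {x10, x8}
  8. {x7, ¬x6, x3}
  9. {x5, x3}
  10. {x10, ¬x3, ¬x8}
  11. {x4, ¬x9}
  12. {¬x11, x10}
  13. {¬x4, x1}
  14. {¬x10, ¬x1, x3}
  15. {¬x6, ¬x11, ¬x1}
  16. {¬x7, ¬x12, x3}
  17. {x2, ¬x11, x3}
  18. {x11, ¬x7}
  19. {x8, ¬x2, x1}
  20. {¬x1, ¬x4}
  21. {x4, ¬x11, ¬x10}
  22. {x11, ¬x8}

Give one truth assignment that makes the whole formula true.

x1 = F, x2 = F, x3 = T, x4 = F, x5 = T, x6 = T, x7 = F, x8 = F, x9 = F, x10 = T, x11 = F, x12 = F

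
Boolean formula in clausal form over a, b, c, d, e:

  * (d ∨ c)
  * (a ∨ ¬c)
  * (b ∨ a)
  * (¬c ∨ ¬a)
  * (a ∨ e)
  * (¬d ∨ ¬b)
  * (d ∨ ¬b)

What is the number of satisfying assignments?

2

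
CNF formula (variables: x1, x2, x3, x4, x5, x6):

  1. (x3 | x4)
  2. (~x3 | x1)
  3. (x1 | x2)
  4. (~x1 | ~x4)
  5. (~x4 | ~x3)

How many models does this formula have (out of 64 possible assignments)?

12

Case analysis on x1 and x3:
  x1=T, x3=T: forces x4=F; x2, x5, x6 free → 2^3 = 8.
  x1=T, x3=F: a clause becomes empty — 0.
  x1=F, x3=T: a clause becomes empty — 0.
  x1=F, x3=F: remaining (x2,x4,x5,x6) ∈ {(T,T,F,F); (T,T,F,T); (T,T,T,F); (T,T,T,T)} — 4.
Total: 8 + 0 + 0 + 4 = 12.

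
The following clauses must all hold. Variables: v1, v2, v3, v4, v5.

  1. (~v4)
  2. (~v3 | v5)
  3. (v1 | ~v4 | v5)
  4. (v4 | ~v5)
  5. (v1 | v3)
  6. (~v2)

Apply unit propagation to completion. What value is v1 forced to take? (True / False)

True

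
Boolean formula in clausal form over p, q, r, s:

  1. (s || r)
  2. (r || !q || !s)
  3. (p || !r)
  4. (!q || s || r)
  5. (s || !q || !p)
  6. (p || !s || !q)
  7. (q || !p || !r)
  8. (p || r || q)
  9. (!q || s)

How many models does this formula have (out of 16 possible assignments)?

2

The models are:
  p=T q=F r=F s=T
  p=T q=T r=T s=T
That's 2 in total.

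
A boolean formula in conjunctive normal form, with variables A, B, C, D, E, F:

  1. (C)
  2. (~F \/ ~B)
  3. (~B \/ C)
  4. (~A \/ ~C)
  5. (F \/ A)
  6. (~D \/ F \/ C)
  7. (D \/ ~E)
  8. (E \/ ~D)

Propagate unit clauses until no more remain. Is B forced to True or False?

False

(C) stands alone — C = True.
From (~A \/ ~C) and C = True: A = False.
From (F \/ A) and A = False: F = True.
From (~F \/ ~B) and F = True: B = False.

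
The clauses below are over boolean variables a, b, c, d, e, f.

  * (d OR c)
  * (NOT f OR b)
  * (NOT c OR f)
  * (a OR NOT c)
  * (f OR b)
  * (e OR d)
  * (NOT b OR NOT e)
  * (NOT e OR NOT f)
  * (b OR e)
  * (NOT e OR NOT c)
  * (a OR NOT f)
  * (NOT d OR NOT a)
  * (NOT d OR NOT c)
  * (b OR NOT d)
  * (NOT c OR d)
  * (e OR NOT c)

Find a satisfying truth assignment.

a = False  b = True  c = False  d = True  e = False  f = False

Set a = False and propagate.
  then c is forced to False.
  then d is forced to True.
  then f is forced to False.
  then b is forced to True.
  then e is forced to False.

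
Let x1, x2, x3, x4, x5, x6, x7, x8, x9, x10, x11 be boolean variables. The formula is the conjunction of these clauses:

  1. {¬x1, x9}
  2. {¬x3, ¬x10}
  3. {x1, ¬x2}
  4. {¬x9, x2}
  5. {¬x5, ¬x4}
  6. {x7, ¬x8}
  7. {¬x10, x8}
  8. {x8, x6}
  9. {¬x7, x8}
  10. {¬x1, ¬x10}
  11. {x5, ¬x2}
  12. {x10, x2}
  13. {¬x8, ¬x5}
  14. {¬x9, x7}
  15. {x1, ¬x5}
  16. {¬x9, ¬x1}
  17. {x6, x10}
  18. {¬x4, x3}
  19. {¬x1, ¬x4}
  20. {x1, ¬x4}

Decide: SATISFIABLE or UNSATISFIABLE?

SATISFIABLE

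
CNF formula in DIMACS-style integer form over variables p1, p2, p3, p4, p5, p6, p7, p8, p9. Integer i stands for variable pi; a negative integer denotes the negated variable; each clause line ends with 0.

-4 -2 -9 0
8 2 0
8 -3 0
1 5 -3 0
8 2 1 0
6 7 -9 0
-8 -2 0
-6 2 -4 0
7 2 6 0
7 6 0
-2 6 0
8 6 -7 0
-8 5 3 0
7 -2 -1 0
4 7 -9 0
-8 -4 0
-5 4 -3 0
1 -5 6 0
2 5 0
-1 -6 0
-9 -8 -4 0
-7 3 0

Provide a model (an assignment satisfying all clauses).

p9 occurs only negated in the remaining clauses — set p9 = False.
Branch on p1: take p1 = False.
For the remaining variables, p2 = True, p3 = False, p4 = False, p5 = False, p6 = True, p7 = False, p8 = False works.

p1=False  p2=True  p3=False  p4=False  p5=False  p6=True  p7=False  p8=False  p9=False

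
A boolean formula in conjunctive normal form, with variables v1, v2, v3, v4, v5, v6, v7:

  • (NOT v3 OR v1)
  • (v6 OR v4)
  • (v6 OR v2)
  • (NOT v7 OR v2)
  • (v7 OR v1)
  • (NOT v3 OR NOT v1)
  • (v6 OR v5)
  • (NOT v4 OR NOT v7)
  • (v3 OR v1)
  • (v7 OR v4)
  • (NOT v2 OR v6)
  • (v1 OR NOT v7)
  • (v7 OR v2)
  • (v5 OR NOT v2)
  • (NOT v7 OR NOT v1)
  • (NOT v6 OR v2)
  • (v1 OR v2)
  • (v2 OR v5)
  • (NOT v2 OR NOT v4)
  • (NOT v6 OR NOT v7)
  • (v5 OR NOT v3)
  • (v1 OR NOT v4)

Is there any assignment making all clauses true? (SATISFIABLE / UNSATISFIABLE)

UNSATISFIABLE

v2 = True:
  propagation gives v6=True, v5=True, v4=False, v7=True; an empty clause results — contradiction.
v2 = False:
  propagation gives v6=True; an empty clause results — contradiction.
Every branch closes, so no satisfying assignment exists.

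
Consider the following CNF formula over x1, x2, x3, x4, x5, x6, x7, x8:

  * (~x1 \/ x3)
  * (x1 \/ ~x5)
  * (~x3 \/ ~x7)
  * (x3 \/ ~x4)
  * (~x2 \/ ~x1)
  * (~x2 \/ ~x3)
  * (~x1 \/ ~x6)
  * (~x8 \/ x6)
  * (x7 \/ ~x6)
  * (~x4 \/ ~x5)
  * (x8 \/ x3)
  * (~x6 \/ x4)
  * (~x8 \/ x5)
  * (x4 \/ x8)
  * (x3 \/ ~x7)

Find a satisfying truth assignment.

x1 = T, x2 = F, x3 = T, x4 = T, x5 = F, x6 = F, x7 = F, x8 = F

Pure literal: x2 appears only negated; assign x2 = False.
Branch on x1: take x1 = True.
  then x3 is forced to True.
  then x7 is forced to False.
  then x6 is forced to False.
  then x8 is forced to False.
  then x4 is forced to True.
  then x5 is forced to False.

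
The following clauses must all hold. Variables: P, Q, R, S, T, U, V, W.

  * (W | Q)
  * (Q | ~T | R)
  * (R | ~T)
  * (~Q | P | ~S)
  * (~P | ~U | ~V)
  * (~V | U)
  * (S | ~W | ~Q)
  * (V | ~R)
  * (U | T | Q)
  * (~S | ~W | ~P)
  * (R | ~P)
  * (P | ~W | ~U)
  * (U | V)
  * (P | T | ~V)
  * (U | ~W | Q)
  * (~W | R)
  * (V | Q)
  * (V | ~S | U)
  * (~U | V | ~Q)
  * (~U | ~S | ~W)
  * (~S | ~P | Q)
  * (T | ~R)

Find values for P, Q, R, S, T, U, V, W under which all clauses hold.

P=0  Q=1  R=1  S=0  T=1  U=1  V=1  W=0

Branch on P: take P = False.
Branch on Q: take Q = True.
  then S is forced to False.
  then W is forced to False.
For the remaining variables, R = True, T = True, U = True, V = True works.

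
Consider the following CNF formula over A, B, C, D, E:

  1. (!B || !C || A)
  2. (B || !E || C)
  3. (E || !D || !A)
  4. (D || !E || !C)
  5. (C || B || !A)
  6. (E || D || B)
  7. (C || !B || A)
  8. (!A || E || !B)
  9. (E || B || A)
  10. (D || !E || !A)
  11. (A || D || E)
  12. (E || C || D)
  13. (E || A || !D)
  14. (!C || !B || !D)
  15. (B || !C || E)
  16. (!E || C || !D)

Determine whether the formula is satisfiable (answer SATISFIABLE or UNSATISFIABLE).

SATISFIABLE

Try A = False.
For the remaining variables, B = False, C = True, D = True, E = True works.
Every clause has at least one true literal under this assignment.
So A=False, B=False, C=True, D=True, E=True is a satisfying assignment.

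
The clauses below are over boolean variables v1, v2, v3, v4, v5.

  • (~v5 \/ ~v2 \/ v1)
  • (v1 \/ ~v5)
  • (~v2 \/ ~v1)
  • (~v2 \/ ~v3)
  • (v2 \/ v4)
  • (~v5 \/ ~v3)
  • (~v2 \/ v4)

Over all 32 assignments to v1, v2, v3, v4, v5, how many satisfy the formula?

The models are:
  v1=F v2=F v3=F v4=T v5=F
  v1=F v2=F v3=T v4=T v5=F
  v1=F v2=T v3=F v4=T v5=F
  v1=T v2=F v3=F v4=T v5=F
  v1=T v2=F v3=F v4=T v5=T
  v1=T v2=F v3=T v4=T v5=F
Count: 6.

6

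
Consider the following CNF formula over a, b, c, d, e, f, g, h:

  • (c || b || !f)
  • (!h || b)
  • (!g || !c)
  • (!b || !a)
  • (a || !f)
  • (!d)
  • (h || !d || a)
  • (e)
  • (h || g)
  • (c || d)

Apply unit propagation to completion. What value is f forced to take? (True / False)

(!d) stands alone — d = False.
Unit clause (e) sets e = True.
From (d || c) and d = False: c = True.
In (!c || !g), !c is now false; !g must hold, so g = False.
In (g || h), g is now false; h must hold, so h = True.
(!h || b) with h = True leaves only b, so b = True.
(!a || !b) with b = True leaves only !a, so a = False.
(!f || a): since a = False, the clause reduces to (!f). f = False.

False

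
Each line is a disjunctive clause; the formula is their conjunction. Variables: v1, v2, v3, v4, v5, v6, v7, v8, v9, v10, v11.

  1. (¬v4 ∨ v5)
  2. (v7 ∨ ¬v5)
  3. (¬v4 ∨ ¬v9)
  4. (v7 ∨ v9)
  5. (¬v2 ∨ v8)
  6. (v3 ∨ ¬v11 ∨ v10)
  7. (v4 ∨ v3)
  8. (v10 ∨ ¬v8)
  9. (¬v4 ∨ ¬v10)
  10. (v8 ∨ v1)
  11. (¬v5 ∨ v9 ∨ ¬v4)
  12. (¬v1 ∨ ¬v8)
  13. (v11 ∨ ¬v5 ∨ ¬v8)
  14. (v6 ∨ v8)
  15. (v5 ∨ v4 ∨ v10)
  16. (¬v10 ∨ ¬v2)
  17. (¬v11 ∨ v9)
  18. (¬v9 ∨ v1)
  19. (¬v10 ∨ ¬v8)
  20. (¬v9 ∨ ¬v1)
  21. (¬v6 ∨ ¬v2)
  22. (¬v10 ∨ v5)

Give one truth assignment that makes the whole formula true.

v1=T, v2=F, v3=T, v4=F, v5=T, v6=T, v7=T, v8=F, v9=F, v10=F, v11=F

Check each clause:
  1. (¬v4 ∨ v5) — ¬v4 is true.
  2. (v7 ∨ ¬v5) — v7 is true.
  3. (¬v4 ∨ ¬v9) — ¬v4 is true.
  4. (v7 ∨ v9) — v7 is true.
  5. (v8 ∨ ¬v2) — ¬v2 is true.
  6. (v3 ∨ v10 ∨ ¬v11) — v3 is true.
  7. (v3 ∨ v4) — v3 is true.
  8. (¬v8 ∨ v10) — ¬v8 is true.
  9. (¬v10 ∨ ¬v4) — ¬v4 is true.
  10. (v1 ∨ v8) — v1 is true.
  11. (v9 ∨ ¬v5 ∨ ¬v4) — ¬v4 is true.
  12. (¬v1 ∨ ¬v8) — ¬v8 is true.
  13. (¬v8 ∨ ¬v5 ∨ v11) — ¬v8 is true.
  14. (v6 ∨ v8) — v6 is true.
  15. (v5 ∨ v4 ∨ v10) — v5 is true.
  16. (¬v10 ∨ ¬v2) — ¬v2 is true.
  17. (¬v11 ∨ v9) — ¬v11 is true.
  18. (¬v9 ∨ v1) — v1 is true.
  19. (¬v10 ∨ ¬v8) — ¬v8 is true.
  20. (¬v9 ∨ ¬v1) — ¬v9 is true.
  21. (¬v2 ∨ ¬v6) — ¬v2 is true.
  22. (¬v10 ∨ v5) — v5 is true.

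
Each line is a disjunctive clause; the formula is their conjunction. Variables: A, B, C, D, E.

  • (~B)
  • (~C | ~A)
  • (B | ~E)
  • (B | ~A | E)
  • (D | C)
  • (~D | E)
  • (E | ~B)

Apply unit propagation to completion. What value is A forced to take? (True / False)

False

(~B) stands alone — B = False.
In (B | ~E), B is now false; ~E must hold, so E = False.
(B | E | ~A) with B = False, E = False leaves only ~A, so A = False.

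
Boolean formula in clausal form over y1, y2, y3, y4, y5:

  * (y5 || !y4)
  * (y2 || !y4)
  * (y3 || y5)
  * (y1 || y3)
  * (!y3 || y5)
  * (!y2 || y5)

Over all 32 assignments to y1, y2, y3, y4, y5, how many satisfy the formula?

9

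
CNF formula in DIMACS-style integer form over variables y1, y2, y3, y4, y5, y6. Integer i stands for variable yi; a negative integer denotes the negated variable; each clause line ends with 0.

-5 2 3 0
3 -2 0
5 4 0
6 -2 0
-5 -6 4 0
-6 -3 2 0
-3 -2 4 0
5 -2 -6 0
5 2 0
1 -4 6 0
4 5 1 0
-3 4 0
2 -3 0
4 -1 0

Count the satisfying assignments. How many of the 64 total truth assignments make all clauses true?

2

The models are:
  y1=F y2=T y3=T y4=T y5=T y6=T
  y1=T y2=T y3=T y4=T y5=T y6=T
That's 2 in total.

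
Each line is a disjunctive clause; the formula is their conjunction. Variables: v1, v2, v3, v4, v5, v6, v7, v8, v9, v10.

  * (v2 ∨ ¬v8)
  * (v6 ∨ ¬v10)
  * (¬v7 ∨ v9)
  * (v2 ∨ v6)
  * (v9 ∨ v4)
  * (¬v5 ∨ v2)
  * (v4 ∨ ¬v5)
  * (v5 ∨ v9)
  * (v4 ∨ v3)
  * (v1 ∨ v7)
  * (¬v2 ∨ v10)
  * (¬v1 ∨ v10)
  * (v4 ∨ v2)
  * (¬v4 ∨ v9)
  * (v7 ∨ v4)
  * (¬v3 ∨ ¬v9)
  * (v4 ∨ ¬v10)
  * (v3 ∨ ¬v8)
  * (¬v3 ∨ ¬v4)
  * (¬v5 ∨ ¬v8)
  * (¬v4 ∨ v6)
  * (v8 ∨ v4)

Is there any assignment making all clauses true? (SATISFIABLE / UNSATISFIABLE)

SATISFIABLE

v6 occurs only positively in the remaining clauses — set v6 = True.
Branch on v1: take v1 = False.
  then v7 is forced to True.
  then v9 is forced to True.
  then v3 is forced to False.
  then v4 is forced to True.
  then v8 is forced to False.
The remaining clauses are satisfied by v2 = True, v5 = False, v10 = True.
So v1=F, v2=T, v3=F, v4=T, v5=F, v6=T, v7=T, v8=F, v9=T, v10=T is a satisfying assignment.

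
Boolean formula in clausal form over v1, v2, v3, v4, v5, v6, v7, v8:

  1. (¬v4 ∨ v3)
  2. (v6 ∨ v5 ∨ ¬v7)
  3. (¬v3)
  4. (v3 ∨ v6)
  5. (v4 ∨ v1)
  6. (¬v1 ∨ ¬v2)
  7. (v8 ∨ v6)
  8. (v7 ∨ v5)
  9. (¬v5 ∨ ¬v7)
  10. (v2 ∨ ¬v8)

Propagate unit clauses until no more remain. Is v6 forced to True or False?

(¬v3) is a unit clause: v3 = False.
From (¬v4 ∨ v3) and v3 = False: v4 = False.
(v6 ∨ v3) with v3 = False leaves only v6, so v6 = True.

True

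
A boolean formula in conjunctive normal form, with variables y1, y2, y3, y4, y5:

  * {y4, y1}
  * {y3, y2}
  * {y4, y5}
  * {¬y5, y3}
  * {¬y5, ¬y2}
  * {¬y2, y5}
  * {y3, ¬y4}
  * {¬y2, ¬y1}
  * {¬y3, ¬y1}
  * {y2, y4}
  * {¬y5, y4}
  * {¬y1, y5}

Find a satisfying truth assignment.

y1 = False, y2 = False, y3 = True, y4 = True, y5 = True

Check each clause:
  1. {y1, y4} — y4 is true.
  2. {y2, y3} — y3 is true.
  3. {y4, y5} — y4 is true.
  4. {y3, ¬y5} — y3 is true.
  5. {¬y5, ¬y2} — ¬y2 is true.
  6. {y5, ¬y2} — y5 is true.
  7. {y3, ¬y4} — y3 is true.
  8. {¬y1, ¬y2} — ¬y2 is true.
  9. {¬y3, ¬y1} — ¬y1 is true.
  10. {y4, y2} — y4 is true.
  11. {¬y5, y4} — y4 is true.
  12. {y5, ¬y1} — y5 is true.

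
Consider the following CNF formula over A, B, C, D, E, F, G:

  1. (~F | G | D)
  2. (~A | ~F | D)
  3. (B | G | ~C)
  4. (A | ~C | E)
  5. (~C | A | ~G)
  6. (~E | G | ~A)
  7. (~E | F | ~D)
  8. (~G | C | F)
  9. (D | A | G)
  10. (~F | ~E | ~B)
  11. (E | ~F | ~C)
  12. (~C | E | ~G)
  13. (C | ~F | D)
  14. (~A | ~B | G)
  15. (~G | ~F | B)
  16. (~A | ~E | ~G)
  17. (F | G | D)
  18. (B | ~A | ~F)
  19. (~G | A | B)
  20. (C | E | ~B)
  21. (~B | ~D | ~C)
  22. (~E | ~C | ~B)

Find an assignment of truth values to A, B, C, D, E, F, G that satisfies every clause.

Branch on A: take A = False.
Branch on B: take B = False.
  then G is forced to False.
  then C is forced to False.
  then D is forced to True.
Try E = True.
  then F is forced to True.
Every clause has at least one true literal under this assignment.

A = False, B = False, C = False, D = True, E = True, F = True, G = False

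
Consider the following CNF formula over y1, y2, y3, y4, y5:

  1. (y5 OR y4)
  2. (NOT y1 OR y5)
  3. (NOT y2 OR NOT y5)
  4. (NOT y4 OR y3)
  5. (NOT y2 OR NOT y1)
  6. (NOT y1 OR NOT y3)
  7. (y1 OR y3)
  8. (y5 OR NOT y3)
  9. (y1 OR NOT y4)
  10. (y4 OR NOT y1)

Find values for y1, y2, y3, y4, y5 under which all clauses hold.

y1 = 0, y2 = 0, y3 = 1, y4 = 0, y5 = 1

Pure literal: y2 appears only negated; assign y2 = False.
Set y1 = False and propagate.
  then y3 is forced to True.
  then y5 is forced to True.
  then y4 is forced to False.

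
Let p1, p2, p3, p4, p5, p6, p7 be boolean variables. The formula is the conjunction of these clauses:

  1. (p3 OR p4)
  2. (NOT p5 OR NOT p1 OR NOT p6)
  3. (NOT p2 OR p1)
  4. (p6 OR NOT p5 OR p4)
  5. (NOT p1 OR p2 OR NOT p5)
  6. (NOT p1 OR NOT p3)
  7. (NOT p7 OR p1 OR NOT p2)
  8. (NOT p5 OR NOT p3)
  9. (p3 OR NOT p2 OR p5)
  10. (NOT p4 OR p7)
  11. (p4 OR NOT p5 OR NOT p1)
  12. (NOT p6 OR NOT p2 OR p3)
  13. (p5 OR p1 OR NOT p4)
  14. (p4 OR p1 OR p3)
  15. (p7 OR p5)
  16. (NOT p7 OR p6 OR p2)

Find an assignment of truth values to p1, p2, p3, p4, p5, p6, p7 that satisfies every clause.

p1 = T, p2 = T, p3 = F, p4 = T, p5 = T, p6 = F, p7 = T

Branch on p1: take p1 = True.
  then p3 is forced to False.
  then p4 is forced to True.
  then p7 is forced to True.
Set p2 = True and propagate.
  then p5 is forced to True.
  then p6 is forced to False.
Every clause has at least one true literal under this assignment.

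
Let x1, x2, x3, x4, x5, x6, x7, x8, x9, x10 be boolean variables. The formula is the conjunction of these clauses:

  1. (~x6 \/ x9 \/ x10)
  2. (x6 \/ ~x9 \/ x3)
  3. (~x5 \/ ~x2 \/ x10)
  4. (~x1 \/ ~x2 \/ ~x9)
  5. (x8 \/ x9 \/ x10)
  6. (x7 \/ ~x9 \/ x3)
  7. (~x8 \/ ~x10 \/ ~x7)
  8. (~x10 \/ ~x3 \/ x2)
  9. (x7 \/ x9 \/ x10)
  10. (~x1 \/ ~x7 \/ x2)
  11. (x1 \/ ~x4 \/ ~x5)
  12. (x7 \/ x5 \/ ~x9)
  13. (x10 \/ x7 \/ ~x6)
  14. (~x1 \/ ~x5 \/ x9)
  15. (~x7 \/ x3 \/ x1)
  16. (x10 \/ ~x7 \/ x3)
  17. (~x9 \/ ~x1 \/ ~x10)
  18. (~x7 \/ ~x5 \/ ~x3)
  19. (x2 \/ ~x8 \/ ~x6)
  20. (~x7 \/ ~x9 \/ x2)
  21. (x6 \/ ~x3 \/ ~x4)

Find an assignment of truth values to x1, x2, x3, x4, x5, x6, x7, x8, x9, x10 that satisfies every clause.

x1 = 1, x2 = 1, x3 = 1, x4 = 1, x5 = 0, x6 = 1, x7 = 0, x8 = 0, x9 = 0, x10 = 1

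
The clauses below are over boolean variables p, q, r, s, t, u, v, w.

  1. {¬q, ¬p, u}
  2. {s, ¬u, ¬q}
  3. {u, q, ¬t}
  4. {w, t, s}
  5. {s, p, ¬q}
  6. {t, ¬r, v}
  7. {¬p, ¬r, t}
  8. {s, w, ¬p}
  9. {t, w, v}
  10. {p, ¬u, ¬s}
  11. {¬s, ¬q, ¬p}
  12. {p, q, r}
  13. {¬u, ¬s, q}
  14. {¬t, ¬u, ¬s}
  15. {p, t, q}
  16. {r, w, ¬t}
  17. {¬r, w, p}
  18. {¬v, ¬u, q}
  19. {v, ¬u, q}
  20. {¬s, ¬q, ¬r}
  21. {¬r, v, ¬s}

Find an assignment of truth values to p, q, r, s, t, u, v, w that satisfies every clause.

p=0, q=1, r=0, s=1, t=1, u=0, v=0, w=1

Check each clause:
  1. {¬q, ¬p, u} — ¬p is true.
  2. {¬q, s, ¬u} — ¬u is true.
  3. {¬t, q, u} — q is true.
  4. {w, t, s} — w is true.
  5. {p, s, ¬q} — s is true.
  6. {t, ¬r, v} — t is true.
  7. {¬p, ¬r, t} — ¬r is true.
  8. {s, w, ¬p} — w is true.
  9. {v, w, t} — w is true.
  10. {¬s, p, ¬u} — ¬u is true.
  11. {¬q, ¬p, ¬s} — ¬p is true.
  12. {r, p, q} — q is true.
  13. {¬u, ¬s, q} — ¬u is true.
  14. {¬u, ¬s, ¬t} — ¬u is true.
  15. {p, t, q} — q is true.
  16. {¬t, w, r} — w is true.
  17. {p, ¬r, w} — w is true.
  18. {q, ¬v, ¬u} — ¬v is true.
  19. {v, q, ¬u} — q is true.
  20. {¬q, ¬r, ¬s} — ¬r is true.
  21. {v, ¬s, ¬r} — ¬r is true.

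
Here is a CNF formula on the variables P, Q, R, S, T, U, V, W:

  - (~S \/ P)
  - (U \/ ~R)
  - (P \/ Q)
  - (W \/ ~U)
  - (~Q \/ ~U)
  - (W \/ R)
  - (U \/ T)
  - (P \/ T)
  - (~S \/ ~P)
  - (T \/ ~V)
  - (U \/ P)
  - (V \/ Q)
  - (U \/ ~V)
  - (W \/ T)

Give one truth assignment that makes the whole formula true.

P = T  Q = F  R = F  S = F  T = T  U = T  V = T  W = T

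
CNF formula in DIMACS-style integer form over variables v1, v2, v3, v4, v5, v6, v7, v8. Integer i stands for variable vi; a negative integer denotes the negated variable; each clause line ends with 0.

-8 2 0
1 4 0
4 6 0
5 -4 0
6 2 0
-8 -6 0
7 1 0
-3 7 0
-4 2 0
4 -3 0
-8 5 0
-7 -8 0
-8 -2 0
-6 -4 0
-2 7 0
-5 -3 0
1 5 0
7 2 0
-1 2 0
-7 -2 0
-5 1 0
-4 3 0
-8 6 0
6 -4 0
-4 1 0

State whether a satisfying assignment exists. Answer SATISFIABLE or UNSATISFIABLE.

v4 = True:
  propagation gives v5=True, v2=True, v8=False, v6=False; an empty clause results — contradiction.
v4 = False:
  propagation gives v1=True, v6=True, v8=False, v3=False; an empty clause results — contradiction.
Every branch closes, so no satisfying assignment exists.

UNSATISFIABLE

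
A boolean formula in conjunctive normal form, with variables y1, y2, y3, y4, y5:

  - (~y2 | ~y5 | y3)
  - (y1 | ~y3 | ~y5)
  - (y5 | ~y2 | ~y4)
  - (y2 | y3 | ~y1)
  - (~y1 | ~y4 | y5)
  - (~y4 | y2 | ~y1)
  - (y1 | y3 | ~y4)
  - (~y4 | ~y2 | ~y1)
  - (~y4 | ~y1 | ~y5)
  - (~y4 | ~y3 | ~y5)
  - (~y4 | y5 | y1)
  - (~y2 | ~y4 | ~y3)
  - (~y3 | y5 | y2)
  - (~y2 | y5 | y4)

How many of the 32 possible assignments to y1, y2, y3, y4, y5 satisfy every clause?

The models are:
  y1=F y2=F y3=F y4=F y5=F
  y1=F y2=F y3=F y4=F y5=T
  y1=T y2=F y3=T y4=F y5=T
  y1=T y2=T y3=T y4=F y5=T
Count: 4.

4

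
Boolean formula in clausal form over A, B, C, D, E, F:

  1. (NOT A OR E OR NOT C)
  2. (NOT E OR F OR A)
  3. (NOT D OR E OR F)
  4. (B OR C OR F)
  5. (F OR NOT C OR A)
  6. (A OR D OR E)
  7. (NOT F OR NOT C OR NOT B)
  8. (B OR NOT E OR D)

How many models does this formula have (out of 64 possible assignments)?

Split on E, then F.
  E=1, F=1: A free; 4 ways for (B,C,D) × 2^1 = 8.
  E=1, F=0: 5 of the 16 assignments to (A,B,C,D) work.
  E=0, F=1: 7 of the 16 assignments to (A,B,C,D) work.
  E=0, F=0: remaining (A,B,C,D) ∈ {(1,1,0,0)} — 1.
Total: 8 + 5 + 7 + 1 = 21.

21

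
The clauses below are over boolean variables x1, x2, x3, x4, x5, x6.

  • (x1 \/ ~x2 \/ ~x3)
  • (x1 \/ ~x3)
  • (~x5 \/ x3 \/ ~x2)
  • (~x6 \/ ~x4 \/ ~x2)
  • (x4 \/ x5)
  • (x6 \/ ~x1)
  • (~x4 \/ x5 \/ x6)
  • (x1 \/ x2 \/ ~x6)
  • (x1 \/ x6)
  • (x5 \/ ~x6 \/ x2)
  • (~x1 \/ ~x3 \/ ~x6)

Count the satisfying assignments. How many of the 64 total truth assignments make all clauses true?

2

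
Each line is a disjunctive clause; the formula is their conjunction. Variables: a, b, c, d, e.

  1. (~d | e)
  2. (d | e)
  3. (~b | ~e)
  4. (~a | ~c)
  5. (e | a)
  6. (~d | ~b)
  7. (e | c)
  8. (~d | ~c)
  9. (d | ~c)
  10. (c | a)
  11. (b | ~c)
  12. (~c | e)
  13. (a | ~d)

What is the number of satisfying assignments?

2

The models are:
  a=T b=F c=F d=F e=T
  a=T b=F c=F d=T e=T
That's 2 in total.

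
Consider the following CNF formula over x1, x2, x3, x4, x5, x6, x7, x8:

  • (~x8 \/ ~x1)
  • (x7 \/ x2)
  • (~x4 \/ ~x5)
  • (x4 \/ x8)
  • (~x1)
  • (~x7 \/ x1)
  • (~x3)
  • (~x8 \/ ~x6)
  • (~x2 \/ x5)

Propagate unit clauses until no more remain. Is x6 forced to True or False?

False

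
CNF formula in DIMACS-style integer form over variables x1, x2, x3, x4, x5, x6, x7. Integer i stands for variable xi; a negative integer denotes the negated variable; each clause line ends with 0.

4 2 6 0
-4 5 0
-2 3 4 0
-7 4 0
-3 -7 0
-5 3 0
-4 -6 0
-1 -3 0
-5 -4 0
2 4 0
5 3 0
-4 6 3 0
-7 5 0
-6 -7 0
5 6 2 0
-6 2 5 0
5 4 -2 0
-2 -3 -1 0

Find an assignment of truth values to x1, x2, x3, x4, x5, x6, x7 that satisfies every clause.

x1 = F, x2 = T, x3 = T, x4 = F, x5 = T, x6 = T, x7 = F

Check each clause:
  1. {x2, x6, x4} — x2 is true.
  2. {x5, ¬x4} — ¬x4 is true.
  3. {x4, x3, ¬x2} — x3 is true.
  4. {x4, ¬x7} — ¬x7 is true.
  5. {¬x3, ¬x7} — ¬x7 is true.
  6. {¬x5, x3} — x3 is true.
  7. {¬x4, ¬x6} — ¬x4 is true.
  8. {¬x1, ¬x3} — ¬x1 is true.
  9. {¬x4, ¬x5} — ¬x4 is true.
  10. {x4, x2} — x2 is true.
  11. {x5, x3} — x3 is true.
  12. {x3, ¬x4, x6} — x3 is true.
  13. {¬x7, x5} — ¬x7 is true.
  14. {¬x7, ¬x6} — ¬x7 is true.
  15. {x5, x6, x2} — x2 is true.
  16. {x5, x2, ¬x6} — x2 is true.
  17. {x4, ¬x2, x5} — x5 is true.
  18. {¬x2, ¬x3, ¬x1} — ¬x1 is true.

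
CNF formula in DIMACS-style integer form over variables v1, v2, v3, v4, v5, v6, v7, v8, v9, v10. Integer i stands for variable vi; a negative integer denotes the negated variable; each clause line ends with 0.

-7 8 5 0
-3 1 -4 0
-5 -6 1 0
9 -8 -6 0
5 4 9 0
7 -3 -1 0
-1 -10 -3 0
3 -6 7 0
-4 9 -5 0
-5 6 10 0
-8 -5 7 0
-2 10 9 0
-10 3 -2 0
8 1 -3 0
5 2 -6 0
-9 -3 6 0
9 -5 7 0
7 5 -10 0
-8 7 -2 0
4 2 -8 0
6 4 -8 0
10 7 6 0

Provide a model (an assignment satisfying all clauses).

Try v1 = False.
Branch on v2: take v2 = True.
Set v3 = False and propagate.
  then v10 is forced to False.
  then v9 is forced to True.
For the remaining variables, v4 = True, v5 = False, v6 = True, v7 = True, v8 = True works.

v1 = False, v2 = True, v3 = False, v4 = True, v5 = False, v6 = True, v7 = True, v8 = True, v9 = True, v10 = False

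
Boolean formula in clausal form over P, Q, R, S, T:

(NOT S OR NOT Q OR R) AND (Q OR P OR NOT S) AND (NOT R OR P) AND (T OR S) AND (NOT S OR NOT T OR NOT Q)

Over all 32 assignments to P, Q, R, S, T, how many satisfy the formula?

11

Split on S, then Q.
  S=T, Q=T: remaining (P,R,T) ∈ {(T,T,F)} — 1.
  S=T, Q=F: remaining (P,R,T) ∈ {(T,F,F); (T,F,T); (T,T,F); (T,T,T)} — 4.
  S=F, Q=T: remaining (P,R,T) ∈ {(F,F,T); (T,F,T); (T,T,T)} — 3.
  S=F, Q=F: remaining (P,R,T) ∈ {(F,F,T); (T,F,T); (T,T,T)} — 3.
Total: 1 + 4 + 3 + 3 = 11.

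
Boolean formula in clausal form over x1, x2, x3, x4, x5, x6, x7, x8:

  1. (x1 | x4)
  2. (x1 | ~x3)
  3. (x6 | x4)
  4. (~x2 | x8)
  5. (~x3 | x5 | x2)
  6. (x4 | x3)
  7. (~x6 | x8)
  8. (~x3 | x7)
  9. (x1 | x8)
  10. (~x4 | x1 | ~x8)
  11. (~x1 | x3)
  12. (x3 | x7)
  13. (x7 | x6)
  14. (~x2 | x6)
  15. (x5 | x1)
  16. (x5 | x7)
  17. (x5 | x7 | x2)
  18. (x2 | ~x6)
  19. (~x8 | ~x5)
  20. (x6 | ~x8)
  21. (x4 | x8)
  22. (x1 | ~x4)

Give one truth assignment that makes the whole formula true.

x7 occurs only positively in the remaining clauses — set x7 = True.
Set x1 = True and propagate.
  then x3 is forced to True.
Try x2 = True.
  then x8 is forced to True.
  then x6 is forced to True.
  then x5 is forced to False.
x4 is now unconstrained; take x4 = True.
Check each clause:
  1. (x1 | x4) — x1 is true.
  2. (x1 | ~x3) — x1 is true.
  3. (x6 | x4) — x4 is true.
  4. (~x2 | x8) — x8 is true.
  5. (x5 | x2 | ~x3) — x2 is true.
  6. (x4 | x3) — x3 is true.
  7. (~x6 | x8) — x8 is true.
  8. (x7 | ~x3) — x7 is true.
  9. (x1 | x8) — x8 is true.
  10. (~x4 | x1 | ~x8) — x1 is true.
  11. (x3 | ~x1) — x3 is true.
  12. (x7 | x3) — x3 is true.
  13. (x7 | x6) — x6 is true.
  14. (~x2 | x6) — x6 is true.
  15. (x1 | x5) — x1 is true.
  16. (x5 | x7) — x7 is true.
  17. (x7 | x5 | x2) — x2 is true.
  18. (~x6 | x2) — x2 is true.
  19. (~x8 | ~x5) — ~x5 is true.
  20. (~x8 | x6) — x6 is true.
  21. (x4 | x8) — x8 is true.
  22. (~x4 | x1) — x1 is true.

x1 = T, x2 = T, x3 = T, x4 = T, x5 = F, x6 = T, x7 = T, x8 = T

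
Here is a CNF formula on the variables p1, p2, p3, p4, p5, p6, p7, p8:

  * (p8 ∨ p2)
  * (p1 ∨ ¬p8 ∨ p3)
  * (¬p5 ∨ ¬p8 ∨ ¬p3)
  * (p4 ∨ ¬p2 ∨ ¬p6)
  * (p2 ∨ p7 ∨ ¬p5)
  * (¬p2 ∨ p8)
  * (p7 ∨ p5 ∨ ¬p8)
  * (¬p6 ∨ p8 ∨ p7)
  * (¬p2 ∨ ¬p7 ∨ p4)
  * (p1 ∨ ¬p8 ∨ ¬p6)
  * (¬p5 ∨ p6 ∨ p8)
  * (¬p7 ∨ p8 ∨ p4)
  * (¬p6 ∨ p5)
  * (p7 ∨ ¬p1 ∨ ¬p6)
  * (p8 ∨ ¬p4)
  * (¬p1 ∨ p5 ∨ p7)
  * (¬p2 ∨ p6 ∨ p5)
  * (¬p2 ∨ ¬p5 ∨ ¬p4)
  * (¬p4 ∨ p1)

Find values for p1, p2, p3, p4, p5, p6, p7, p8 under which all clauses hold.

Branch on p1: take p1 = False.
  then p4 is forced to False.
Set p2 = False and propagate.
  then p8 is forced to True.
  then p3 is forced to True.
  then p5 is forced to False.
  then p7 is forced to True.
  then p6 is forced to False.

p1=False, p2=False, p3=True, p4=False, p5=False, p6=False, p7=True, p8=True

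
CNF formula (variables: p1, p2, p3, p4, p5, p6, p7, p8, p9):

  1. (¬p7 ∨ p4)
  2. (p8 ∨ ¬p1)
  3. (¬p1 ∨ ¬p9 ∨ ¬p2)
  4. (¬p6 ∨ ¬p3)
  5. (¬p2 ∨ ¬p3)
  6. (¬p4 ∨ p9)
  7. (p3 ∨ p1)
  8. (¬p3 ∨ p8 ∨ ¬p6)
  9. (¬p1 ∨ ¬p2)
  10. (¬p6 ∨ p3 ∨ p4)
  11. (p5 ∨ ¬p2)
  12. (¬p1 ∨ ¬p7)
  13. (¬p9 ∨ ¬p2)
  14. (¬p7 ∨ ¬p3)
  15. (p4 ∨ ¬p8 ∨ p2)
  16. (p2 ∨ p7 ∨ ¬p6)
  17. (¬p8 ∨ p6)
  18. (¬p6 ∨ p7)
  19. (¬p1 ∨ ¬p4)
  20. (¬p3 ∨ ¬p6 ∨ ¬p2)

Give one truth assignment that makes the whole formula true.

Pure literal: p5 appears only positively; assign p5 = True.
Set p1 = False and propagate.
  then p3 is forced to True.
  then p6 is forced to False.
  then p2 is forced to False.
  then p7 is forced to False.
  then p8 is forced to False.
Try p4 = False.
p9 is now unconstrained; take p9 = False.
Check each clause:
  1. (p4 ∨ ¬p7) — ¬p7 is true.
  2. (¬p1 ∨ p8) — ¬p1 is true.
  3. (¬p2 ∨ ¬p9 ∨ ¬p1) — ¬p9 is true.
  4. (¬p6 ∨ ¬p3) — ¬p6 is true.
  5. (¬p3 ∨ ¬p2) — ¬p2 is true.
  6. (¬p4 ∨ p9) — ¬p4 is true.
  7. (p3 ∨ p1) — p3 is true.
  8. (¬p6 ∨ ¬p3 ∨ p8) — ¬p6 is true.
  9. (¬p1 ∨ ¬p2) — ¬p2 is true.
  10. (p3 ∨ ¬p6 ∨ p4) — ¬p6 is true.
  11. (¬p2 ∨ p5) — p5 is true.
  12. (¬p1 ∨ ¬p7) — ¬p7 is true.
  13. (¬p9 ∨ ¬p2) — ¬p2 is true.
  14. (¬p7 ∨ ¬p3) — ¬p7 is true.
  15. (p2 ∨ p4 ∨ ¬p8) — ¬p8 is true.
  16. (p2 ∨ ¬p6 ∨ p7) — ¬p6 is true.
  17. (p6 ∨ ¬p8) — ¬p8 is true.
  18. (¬p6 ∨ p7) — ¬p6 is true.
  19. (¬p4 ∨ ¬p1) — ¬p4 is true.
  20. (¬p6 ∨ ¬p3 ∨ ¬p2) — ¬p6 is true.

p1=F  p2=F  p3=T  p4=F  p5=T  p6=F  p7=F  p8=F  p9=F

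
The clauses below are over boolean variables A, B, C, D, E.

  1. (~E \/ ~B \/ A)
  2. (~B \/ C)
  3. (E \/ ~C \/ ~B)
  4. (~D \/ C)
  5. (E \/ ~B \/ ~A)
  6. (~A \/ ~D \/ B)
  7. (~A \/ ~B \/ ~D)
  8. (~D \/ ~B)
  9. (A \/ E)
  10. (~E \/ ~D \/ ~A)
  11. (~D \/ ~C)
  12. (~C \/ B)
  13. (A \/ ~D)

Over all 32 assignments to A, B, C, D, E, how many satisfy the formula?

4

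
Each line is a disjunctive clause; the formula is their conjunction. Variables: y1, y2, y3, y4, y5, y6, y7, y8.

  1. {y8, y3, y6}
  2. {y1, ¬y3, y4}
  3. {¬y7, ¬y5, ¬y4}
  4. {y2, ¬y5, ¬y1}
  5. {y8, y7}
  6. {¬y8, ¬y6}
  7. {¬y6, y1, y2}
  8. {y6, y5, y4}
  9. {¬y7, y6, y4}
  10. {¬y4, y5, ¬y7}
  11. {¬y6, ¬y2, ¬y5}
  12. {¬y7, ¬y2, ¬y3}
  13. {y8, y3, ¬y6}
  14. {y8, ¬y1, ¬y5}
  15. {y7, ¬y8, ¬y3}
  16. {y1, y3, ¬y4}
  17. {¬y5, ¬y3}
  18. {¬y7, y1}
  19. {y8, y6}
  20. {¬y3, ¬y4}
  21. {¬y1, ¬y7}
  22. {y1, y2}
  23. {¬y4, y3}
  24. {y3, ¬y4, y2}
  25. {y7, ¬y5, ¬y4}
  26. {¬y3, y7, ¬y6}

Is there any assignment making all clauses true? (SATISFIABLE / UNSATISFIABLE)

Branch on y1: take y1 = False.
  then y7 is forced to False.
  then y8 is forced to True.
  then y6 is forced to False.
  then y3 is forced to False.
  then y4 is forced to False.
  then y5 is forced to True.
  then y2 is forced to True.
So y1 = 0  y2 = 1  y3 = 0  y4 = 0  y5 = 1  y6 = 0  y7 = 0  y8 = 1 is a satisfying assignment.

SATISFIABLE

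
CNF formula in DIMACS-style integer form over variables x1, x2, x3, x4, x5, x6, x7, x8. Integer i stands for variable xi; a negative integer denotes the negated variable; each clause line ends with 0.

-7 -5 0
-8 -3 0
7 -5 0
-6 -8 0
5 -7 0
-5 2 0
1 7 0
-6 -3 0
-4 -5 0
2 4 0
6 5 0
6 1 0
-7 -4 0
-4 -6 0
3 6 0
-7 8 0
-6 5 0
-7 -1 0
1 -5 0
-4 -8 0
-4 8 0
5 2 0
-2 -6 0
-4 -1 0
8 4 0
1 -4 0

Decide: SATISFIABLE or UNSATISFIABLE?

UNSATISFIABLE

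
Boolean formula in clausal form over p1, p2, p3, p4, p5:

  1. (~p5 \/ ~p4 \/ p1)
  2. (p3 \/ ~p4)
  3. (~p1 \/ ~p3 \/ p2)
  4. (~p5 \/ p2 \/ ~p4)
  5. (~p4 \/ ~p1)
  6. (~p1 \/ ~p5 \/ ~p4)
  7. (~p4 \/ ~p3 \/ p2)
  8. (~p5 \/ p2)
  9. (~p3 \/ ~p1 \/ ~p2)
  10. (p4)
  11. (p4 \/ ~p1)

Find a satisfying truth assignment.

The clause (p4) is unit: p4 must be True.
Unit propagation: (p3) forces p3 = True.
The clause (~p1) is unit: p1 must be False.
(~p5) is a unit clause, so p5 = False.
(p2) is a unit clause, so p2 = True.
Every clause has at least one true literal under this assignment.

p1=F, p2=T, p3=T, p4=T, p5=F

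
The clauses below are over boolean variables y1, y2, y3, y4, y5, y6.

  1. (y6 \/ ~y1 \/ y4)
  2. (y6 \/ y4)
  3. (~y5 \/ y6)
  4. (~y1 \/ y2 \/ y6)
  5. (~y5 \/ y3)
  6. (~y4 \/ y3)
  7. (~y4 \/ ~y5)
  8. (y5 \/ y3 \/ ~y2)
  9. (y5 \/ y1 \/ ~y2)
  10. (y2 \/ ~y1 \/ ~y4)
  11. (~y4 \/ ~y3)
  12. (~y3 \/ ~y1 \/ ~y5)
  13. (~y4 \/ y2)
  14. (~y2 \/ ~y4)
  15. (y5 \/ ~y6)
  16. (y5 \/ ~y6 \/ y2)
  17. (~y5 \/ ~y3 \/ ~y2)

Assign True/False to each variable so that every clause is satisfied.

Try y1 = False.
For the remaining variables, y2 = False, y3 = True, y4 = False, y5 = True, y6 = True works.

y1=False, y2=False, y3=True, y4=False, y5=True, y6=True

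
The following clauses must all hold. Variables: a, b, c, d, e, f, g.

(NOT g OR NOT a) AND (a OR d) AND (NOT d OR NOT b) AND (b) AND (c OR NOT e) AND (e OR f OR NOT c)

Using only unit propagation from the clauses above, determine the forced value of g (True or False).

False

Unit clause (b) sets b = True.
(NOT b OR NOT d): since b = True, the clause reduces to (NOT d). d = False.
In (a OR d), d is now false; a must hold, so a = True.
In (NOT a OR NOT g), NOT a is now false; NOT g must hold, so g = False.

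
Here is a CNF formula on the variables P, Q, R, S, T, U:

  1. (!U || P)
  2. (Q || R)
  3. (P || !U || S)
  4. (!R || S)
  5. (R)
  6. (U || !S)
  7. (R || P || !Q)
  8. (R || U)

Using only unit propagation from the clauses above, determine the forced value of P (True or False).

True

Unit clause (R) sets R = True.
(!R || S) with R = True leaves only S, so S = True.
(U || !S): since S = True, the clause reduces to (U). U = True.
(P || !U): since U = True, the clause reduces to (P). P = True.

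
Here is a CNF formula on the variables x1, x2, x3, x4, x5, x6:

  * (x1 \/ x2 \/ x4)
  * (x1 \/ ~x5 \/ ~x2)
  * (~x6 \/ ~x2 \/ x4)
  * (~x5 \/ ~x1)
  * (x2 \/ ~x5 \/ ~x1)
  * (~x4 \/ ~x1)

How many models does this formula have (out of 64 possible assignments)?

20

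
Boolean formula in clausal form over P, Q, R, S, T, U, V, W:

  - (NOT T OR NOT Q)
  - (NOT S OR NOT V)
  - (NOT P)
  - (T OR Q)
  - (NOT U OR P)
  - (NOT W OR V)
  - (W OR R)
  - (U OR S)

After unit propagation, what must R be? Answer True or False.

Unit clause (NOT P) sets P = False.
(P OR NOT U) with P = False leaves only NOT U, so U = False.
(S OR U) with U = False leaves only S, so S = True.
In (NOT S OR NOT V), NOT S is now false; NOT V must hold, so V = False.
In (V OR NOT W), V is now false; NOT W must hold, so W = False.
From (W OR R) and W = False: R = True.

True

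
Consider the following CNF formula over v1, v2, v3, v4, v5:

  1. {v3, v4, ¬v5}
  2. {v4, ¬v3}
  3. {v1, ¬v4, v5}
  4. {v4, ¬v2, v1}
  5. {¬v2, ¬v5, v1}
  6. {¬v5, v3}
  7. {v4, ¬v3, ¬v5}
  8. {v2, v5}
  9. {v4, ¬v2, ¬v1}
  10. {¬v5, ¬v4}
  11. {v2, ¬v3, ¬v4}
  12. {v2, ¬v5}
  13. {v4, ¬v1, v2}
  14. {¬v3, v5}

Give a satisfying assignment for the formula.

v1 = T, v2 = T, v3 = F, v4 = T, v5 = F

Check each clause:
  1. {v3, ¬v5, v4} — ¬v5 is true.
  2. {v4, ¬v3} — v4 is true.
  3. {v1, v5, ¬v4} — v1 is true.
  4. {v4, ¬v2, v1} — v1 is true.
  5. {¬v2, v1, ¬v5} — v1 is true.
  6. {¬v5, v3} — ¬v5 is true.
  7. {¬v3, ¬v5, v4} — ¬v5 is true.
  8. {v5, v2} — v2 is true.
  9. {v4, ¬v1, ¬v2} — v4 is true.
  10. {¬v5, ¬v4} — ¬v5 is true.
  11. {¬v3, v2, ¬v4} — v2 is true.
  12. {v2, ¬v5} — v2 is true.
  13. {¬v1, v4, v2} — v2 is true.
  14. {v5, ¬v3} — ¬v3 is true.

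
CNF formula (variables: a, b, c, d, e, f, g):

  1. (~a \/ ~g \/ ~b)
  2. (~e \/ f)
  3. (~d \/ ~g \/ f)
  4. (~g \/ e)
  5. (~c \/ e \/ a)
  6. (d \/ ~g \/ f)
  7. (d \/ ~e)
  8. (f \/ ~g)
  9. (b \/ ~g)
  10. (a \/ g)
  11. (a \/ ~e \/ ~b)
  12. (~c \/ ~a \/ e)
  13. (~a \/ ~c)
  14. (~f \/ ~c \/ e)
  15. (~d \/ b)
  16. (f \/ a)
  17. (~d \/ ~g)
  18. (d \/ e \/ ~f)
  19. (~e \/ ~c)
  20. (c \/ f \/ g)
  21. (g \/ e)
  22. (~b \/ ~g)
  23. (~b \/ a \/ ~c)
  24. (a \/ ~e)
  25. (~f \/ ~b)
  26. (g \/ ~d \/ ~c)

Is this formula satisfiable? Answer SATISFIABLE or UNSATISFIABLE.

UNSATISFIABLE

g = True:
  propagation gives e=True, f=True, d=True; an empty clause results — contradiction.
g = False:
  propagation gives a=True, c=False, f=True, e=True; an empty clause results — contradiction.
Every branch closes, so no satisfying assignment exists.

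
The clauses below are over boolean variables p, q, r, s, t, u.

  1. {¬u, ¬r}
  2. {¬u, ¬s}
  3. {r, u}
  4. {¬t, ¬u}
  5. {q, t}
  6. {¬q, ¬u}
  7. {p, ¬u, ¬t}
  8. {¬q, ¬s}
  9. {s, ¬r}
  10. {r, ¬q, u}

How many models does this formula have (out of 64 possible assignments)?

2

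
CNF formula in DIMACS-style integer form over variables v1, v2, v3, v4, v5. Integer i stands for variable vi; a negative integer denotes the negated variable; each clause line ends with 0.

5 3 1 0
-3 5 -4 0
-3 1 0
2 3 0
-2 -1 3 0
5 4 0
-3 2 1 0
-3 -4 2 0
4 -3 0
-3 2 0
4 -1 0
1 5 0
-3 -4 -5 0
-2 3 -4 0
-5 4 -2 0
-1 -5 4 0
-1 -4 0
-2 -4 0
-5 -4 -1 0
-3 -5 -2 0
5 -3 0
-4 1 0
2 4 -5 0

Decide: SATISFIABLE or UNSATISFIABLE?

UNSATISFIABLE

v4 = True:
  propagation gives v1=False; an empty clause results — contradiction.
v4 = False:
  propagation gives v5=True, v3=False, v2=True; an empty clause results — contradiction.
Every branch closes, so no satisfying assignment exists.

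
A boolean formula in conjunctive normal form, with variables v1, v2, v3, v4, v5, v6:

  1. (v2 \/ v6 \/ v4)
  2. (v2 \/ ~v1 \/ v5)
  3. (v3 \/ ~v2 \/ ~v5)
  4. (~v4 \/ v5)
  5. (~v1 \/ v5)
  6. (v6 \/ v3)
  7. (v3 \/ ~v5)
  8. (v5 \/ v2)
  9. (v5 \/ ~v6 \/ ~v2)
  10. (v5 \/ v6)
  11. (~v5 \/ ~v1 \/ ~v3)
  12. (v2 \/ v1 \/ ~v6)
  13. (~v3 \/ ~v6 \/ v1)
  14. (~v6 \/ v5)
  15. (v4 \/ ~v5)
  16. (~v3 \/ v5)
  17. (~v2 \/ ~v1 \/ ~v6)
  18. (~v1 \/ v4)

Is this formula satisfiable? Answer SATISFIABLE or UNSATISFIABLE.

SATISFIABLE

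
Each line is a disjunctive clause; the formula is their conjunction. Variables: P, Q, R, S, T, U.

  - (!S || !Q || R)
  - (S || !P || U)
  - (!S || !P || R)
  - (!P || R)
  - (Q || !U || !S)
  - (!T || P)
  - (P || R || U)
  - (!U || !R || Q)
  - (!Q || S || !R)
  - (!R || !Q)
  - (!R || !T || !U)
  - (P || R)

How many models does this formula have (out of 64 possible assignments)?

4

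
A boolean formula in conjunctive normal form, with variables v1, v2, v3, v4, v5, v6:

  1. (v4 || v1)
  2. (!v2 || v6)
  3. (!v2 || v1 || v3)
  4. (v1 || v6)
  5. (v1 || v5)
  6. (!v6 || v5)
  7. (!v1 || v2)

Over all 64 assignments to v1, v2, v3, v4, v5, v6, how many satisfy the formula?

Satisfying assignments:
  v1=F v2=F v3=F v4=T v5=T v6=T
  v1=F v2=F v3=T v4=T v5=T v6=T
  v1=F v2=T v3=T v4=T v5=T v6=T
  v1=T v2=T v3=F v4=F v5=T v6=T
  v1=T v2=T v3=F v4=T v5=T v6=T
  v1=T v2=T v3=T v4=F v5=T v6=T
  v1=T v2=T v3=T v4=T v5=T v6=T
That's 7 in total.

7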